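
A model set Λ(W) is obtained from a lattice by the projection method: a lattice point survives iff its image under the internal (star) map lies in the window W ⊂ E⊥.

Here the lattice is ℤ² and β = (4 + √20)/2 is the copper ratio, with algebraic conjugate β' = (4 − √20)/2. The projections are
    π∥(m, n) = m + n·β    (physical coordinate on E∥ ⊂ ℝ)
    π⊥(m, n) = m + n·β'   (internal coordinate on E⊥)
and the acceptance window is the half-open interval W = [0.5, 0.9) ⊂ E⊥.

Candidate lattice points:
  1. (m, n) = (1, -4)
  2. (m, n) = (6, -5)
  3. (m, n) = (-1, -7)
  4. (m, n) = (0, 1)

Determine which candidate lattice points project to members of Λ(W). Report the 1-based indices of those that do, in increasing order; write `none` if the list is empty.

β' = (4−√20)/2 ≈ -0.23607.
[1] lift (1,-4): star map gives 1.94427; window check 0.5 ≤ 1.94427 < 0.9 is false → out
[2] lift (6,-5): star map gives 7.18034; window check 0.5 ≤ 7.18034 < 0.9 is false → out
[3] lift (-1,-7): star map gives 0.65248; window check 0.5 ≤ 0.65248 < 0.9 is true → IN Λ
[4] lift (0,1): star map gives -0.23607; window check 0.5 ≤ -0.23607 < 0.9 is false → out

3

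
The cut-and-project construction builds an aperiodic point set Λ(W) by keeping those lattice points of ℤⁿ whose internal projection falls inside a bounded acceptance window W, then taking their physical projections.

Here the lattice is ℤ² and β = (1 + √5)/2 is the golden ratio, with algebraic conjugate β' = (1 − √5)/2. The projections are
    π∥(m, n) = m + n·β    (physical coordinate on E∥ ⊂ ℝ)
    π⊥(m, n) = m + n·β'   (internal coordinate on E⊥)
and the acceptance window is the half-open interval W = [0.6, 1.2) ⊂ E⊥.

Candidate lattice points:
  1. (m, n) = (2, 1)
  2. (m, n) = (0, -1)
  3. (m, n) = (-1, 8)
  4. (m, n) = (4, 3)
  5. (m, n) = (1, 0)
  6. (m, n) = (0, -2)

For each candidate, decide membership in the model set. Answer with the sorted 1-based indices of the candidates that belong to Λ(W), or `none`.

Compute β' = (1−√5)/2 = -0.618034, so π⊥(m,n) = m -0.618034·n.
candidate 1: (m,n)=(2,1) → π∥ = 2+1·β ≈ 3.618034, π⊥ = 2+1·β' ≈ 1.381966 ∉ [0.6, 1.2) ⇒ out
candidate 2: (m,n)=(0,-1) → π∥ = 0-1·β ≈ -1.618034, π⊥ = 0-1·β' ≈ 0.618034 ∈ [0.6, 1.2) ⇒ IN Λ
candidate 3: (m,n)=(-1,8) → π∥ = -1+8·β ≈ 11.944272, π⊥ = -1+8·β' ≈ -5.944272 ∉ [0.6, 1.2) ⇒ out
candidate 4: (m,n)=(4,3) → π∥ = 4+3·β ≈ 8.854102, π⊥ = 4+3·β' ≈ 2.145898 ∉ [0.6, 1.2) ⇒ out
candidate 5: (m,n)=(1,0) → π∥ = 1+0·β ≈ 1.000000, π⊥ = 1+0·β' ≈ 1.000000 ∈ [0.6, 1.2) ⇒ IN Λ
candidate 6: (m,n)=(0,-2) → π∥ = 0-2·β ≈ -3.236068, π⊥ = 0-2·β' ≈ 1.236068 ∉ [0.6, 1.2) ⇒ out

2, 5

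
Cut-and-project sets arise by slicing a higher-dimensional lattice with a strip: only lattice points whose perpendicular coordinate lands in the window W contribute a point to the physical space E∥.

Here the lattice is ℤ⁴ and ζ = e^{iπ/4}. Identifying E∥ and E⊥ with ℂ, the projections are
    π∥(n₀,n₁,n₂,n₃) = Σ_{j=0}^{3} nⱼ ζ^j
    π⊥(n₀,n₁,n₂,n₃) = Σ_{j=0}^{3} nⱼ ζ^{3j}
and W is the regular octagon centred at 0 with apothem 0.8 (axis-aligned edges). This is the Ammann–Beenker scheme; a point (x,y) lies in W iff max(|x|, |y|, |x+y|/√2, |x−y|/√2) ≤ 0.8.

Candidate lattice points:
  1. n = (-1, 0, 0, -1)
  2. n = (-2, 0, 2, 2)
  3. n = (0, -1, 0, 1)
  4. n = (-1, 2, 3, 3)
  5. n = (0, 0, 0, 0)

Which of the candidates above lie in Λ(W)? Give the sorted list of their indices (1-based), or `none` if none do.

4, 5

π⊥(n) = n₀ + n₁ζ³ + n₂ζ⁶ + n₃ζ⁹ where ζ = e^{iπ/4}.
#1 (-1, 0, 0, -1): internal (-1.707107, -0.707107); octagon support 1.707107 vs apothem 0.8 → ∉ W
#2 (-2, 0, 2, 2): internal (-0.585786, -0.585786); octagon support 0.828427 vs apothem 0.8 → ∉ W
#3 (0, -1, 0, 1): internal (1.414214, 0.000000); octagon support 1.414214 vs apothem 0.8 → ∉ W
#4 (-1, 2, 3, 3): internal (-0.292893, 0.535534); octagon support 0.585786 vs apothem 0.8 → ∈ W
#5 (0, 0, 0, 0): internal (0.000000, 0.000000); octagon support 0.000000 vs apothem 0.8 → ∈ W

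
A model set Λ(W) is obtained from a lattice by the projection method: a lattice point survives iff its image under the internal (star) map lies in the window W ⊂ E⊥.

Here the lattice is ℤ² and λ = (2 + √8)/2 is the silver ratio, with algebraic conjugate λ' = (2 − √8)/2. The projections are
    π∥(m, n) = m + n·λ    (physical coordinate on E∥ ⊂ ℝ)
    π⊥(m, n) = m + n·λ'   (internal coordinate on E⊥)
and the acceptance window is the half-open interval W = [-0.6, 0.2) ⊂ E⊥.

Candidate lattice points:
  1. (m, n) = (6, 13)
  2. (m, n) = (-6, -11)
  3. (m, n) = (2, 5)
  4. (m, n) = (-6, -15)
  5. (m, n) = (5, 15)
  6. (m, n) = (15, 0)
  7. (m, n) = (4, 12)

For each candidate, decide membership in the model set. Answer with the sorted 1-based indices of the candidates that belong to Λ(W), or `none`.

3

Numerically λ ≈ 2.4142 and λ' = −1/λ ≈ -0.4142.
candidate 1: (m,n)=(6,13) → π∥ = 6+13·λ ≈ 37.3848, π⊥ = 6+13·λ' ≈ 0.6152 ∉ [-0.6, 0.2) ⇒ out
candidate 2: (m,n)=(-6,-11) → π∥ = -6-11·λ ≈ -32.5563, π⊥ = -6-11·λ' ≈ -1.4437 ∉ [-0.6, 0.2) ⇒ out
candidate 3: (m,n)=(2,5) → π∥ = 2+5·λ ≈ 14.0711, π⊥ = 2+5·λ' ≈ -0.0711 ∈ [-0.6, 0.2) ⇒ IN Λ
candidate 4: (m,n)=(-6,-15) → π∥ = -6-15·λ ≈ -42.2132, π⊥ = -6-15·λ' ≈ 0.2132 ∉ [-0.6, 0.2) ⇒ out
candidate 5: (m,n)=(5,15) → π∥ = 5+15·λ ≈ 41.2132, π⊥ = 5+15·λ' ≈ -1.2132 ∉ [-0.6, 0.2) ⇒ out
candidate 6: (m,n)=(15,0) → π∥ = 15+0·λ ≈ 15.0000, π⊥ = 15+0·λ' ≈ 15.0000 ∉ [-0.6, 0.2) ⇒ out
candidate 7: (m,n)=(4,12) → π∥ = 4+12·λ ≈ 32.9706, π⊥ = 4+12·λ' ≈ -0.9706 ∉ [-0.6, 0.2) ⇒ out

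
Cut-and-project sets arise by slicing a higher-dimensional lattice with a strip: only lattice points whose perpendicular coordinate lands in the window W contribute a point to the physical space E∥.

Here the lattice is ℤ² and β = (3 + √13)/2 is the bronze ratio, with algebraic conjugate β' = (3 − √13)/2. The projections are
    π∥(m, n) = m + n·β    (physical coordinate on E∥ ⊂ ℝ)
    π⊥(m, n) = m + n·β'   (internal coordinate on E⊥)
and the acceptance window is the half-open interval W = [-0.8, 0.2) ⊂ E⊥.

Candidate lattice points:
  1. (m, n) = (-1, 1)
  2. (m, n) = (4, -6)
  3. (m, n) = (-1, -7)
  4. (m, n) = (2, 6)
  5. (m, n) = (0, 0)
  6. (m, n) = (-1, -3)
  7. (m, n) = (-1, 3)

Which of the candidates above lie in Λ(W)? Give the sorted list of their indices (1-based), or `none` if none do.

Compute β' = (3−√13)/2 = -0.3028, so π⊥(m,n) = m -0.3028·n.
[1] lift (-1,1): star map gives -1.3028; window check -0.8 ≤ -1.3028 < 0.2 is false → out
[2] lift (4,-6): star map gives 5.8167; window check -0.8 ≤ 5.8167 < 0.2 is false → out
[3] lift (-1,-7): star map gives 1.1194; window check -0.8 ≤ 1.1194 < 0.2 is false → out
[4] lift (2,6): star map gives 0.1833; window check -0.8 ≤ 0.1833 < 0.2 is true → IN Λ
[5] lift (0,0): star map gives 0.0000; window check -0.8 ≤ 0.0000 < 0.2 is true → IN Λ
[6] lift (-1,-3): star map gives -0.0917; window check -0.8 ≤ -0.0917 < 0.2 is true → IN Λ
[7] lift (-1,3): star map gives -1.9083; window check -0.8 ≤ -1.9083 < 0.2 is false → out

4, 5, 6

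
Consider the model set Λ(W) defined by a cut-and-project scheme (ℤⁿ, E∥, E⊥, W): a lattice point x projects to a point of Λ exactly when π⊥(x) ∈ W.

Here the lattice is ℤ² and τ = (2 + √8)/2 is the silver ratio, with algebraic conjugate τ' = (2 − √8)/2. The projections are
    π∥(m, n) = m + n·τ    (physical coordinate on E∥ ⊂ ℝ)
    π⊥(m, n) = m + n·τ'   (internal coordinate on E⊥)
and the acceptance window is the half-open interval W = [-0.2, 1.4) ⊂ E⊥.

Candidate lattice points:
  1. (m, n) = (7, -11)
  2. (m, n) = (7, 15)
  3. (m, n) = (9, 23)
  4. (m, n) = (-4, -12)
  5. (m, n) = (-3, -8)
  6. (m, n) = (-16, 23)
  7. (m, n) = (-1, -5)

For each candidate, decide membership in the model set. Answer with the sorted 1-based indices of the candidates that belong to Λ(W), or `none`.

2, 4, 5, 7

Compute τ' = (2−√8)/2 = -0.4142, so π⊥(m,n) = m -0.4142·n.
[1] lift (7,-11): star map gives 11.5563; window check -0.2 ≤ 11.5563 < 1.4 is false → out
[2] lift (7,15): star map gives 0.7868; window check -0.2 ≤ 0.7868 < 1.4 is true → IN Λ
[3] lift (9,23): star map gives -0.5269; window check -0.2 ≤ -0.5269 < 1.4 is false → out
[4] lift (-4,-12): star map gives 0.9706; window check -0.2 ≤ 0.9706 < 1.4 is true → IN Λ
[5] lift (-3,-8): star map gives 0.3137; window check -0.2 ≤ 0.3137 < 1.4 is true → IN Λ
[6] lift (-16,23): star map gives -25.5269; window check -0.2 ≤ -25.5269 < 1.4 is false → out
[7] lift (-1,-5): star map gives 1.0711; window check -0.2 ≤ 1.0711 < 1.4 is true → IN Λ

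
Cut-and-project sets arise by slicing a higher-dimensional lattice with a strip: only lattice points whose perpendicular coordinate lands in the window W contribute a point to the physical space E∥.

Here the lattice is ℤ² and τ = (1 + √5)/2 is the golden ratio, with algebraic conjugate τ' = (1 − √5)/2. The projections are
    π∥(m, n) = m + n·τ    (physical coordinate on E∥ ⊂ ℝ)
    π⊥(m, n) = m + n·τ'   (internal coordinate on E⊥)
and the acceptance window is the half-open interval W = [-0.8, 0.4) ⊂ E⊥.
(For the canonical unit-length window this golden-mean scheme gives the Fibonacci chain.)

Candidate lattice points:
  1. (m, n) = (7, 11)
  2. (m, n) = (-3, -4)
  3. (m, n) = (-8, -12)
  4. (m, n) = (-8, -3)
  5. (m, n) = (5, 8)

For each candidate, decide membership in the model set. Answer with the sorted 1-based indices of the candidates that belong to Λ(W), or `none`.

Numerically τ ≈ 1.618034 and τ' = −1/τ ≈ -0.618034.
#1 (7,11): internal coord 7 + (11)·τ' = +0.201626; +0.201626 ∈ [-0.8, 0.4) → IN Λ
#2 (-3,-4): internal coord -3 + (-4)·τ' = -0.527864; -0.527864 ∈ [-0.8, 0.4) → IN Λ
#3 (-8,-12): internal coord -8 + (-12)·τ' = -0.583592; -0.583592 ∈ [-0.8, 0.4) → IN Λ
#4 (-8,-3): internal coord -8 + (-3)·τ' = -6.145898; -6.145898 ∉ [-0.8, 0.4) → out
#5 (5,8): internal coord 5 + (8)·τ' = +0.055728; +0.055728 ∈ [-0.8, 0.4) → IN Λ

1, 2, 3, 5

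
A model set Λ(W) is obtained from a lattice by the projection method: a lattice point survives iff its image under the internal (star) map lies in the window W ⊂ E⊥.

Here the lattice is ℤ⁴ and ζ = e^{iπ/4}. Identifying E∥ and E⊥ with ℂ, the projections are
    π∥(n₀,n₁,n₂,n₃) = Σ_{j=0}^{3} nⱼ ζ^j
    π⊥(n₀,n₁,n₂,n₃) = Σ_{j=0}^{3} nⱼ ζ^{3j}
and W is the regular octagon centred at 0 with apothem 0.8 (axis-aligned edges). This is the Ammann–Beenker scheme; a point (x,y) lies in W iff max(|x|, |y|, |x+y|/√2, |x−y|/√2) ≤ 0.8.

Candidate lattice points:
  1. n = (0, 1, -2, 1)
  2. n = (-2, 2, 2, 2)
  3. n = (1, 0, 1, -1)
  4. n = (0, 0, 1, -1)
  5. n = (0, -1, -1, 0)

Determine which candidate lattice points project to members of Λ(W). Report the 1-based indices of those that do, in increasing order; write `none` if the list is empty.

5

π⊥(n) = n₀ + n₁ζ³ + n₂ζ⁶ + n₃ζ⁹ where ζ = e^{iπ/4}.
candidate 1: n = (0, 1, -2, 1) → π⊥ ≈ (+0.000000, +3.414214); max(|x|,|y|,|x±y|/√2) = 3.414214 > 0.8 ⇒ ∉ W
candidate 2: n = (-2, 2, 2, 2) → π⊥ ≈ (-2.000000, +0.828427); max(|x|,|y|,|x±y|/√2) = 2.000000 > 0.8 ⇒ ∉ W
candidate 3: n = (1, 0, 1, -1) → π⊥ ≈ (+0.292893, -1.707107); max(|x|,|y|,|x±y|/√2) = 1.707107 > 0.8 ⇒ ∉ W
candidate 4: n = (0, 0, 1, -1) → π⊥ ≈ (-0.707107, -1.707107); max(|x|,|y|,|x±y|/√2) = 1.707107 > 0.8 ⇒ ∉ W
candidate 5: n = (0, -1, -1, 0) → π⊥ ≈ (+0.707107, +0.292893); max(|x|,|y|,|x±y|/√2) = 0.707107 ≤ 0.8 ⇒ ∈ W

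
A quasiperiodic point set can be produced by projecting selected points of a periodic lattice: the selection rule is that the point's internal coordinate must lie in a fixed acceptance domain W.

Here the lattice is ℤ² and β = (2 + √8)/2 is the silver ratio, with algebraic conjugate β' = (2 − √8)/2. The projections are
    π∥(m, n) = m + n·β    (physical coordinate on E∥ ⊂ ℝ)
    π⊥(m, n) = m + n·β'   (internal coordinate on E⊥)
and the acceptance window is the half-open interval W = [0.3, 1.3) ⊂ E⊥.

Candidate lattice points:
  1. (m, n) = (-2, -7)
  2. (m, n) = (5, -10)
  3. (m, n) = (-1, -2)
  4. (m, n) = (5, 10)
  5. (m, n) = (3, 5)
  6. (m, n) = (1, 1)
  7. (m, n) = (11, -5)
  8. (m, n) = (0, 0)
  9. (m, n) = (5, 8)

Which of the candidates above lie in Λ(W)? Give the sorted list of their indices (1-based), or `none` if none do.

Compute β' = (2−√8)/2 = -0.4142, so π⊥(m,n) = m -0.4142·n.
[1] lift (-2,-7): star map gives 0.8995; window check 0.3 ≤ 0.8995 < 1.3 is true → IN Λ
[2] lift (5,-10): star map gives 9.1421; window check 0.3 ≤ 9.1421 < 1.3 is false → out
[3] lift (-1,-2): star map gives -0.1716; window check 0.3 ≤ -0.1716 < 1.3 is false → out
[4] lift (5,10): star map gives 0.8579; window check 0.3 ≤ 0.8579 < 1.3 is true → IN Λ
[5] lift (3,5): star map gives 0.9289; window check 0.3 ≤ 0.9289 < 1.3 is true → IN Λ
[6] lift (1,1): star map gives 0.5858; window check 0.3 ≤ 0.5858 < 1.3 is true → IN Λ
[7] lift (11,-5): star map gives 13.0711; window check 0.3 ≤ 13.0711 < 1.3 is false → out
[8] lift (0,0): star map gives 0.0000; window check 0.3 ≤ 0.0000 < 1.3 is false → out
[9] lift (5,8): star map gives 1.6863; window check 0.3 ≤ 1.6863 < 1.3 is false → out

1, 4, 5, 6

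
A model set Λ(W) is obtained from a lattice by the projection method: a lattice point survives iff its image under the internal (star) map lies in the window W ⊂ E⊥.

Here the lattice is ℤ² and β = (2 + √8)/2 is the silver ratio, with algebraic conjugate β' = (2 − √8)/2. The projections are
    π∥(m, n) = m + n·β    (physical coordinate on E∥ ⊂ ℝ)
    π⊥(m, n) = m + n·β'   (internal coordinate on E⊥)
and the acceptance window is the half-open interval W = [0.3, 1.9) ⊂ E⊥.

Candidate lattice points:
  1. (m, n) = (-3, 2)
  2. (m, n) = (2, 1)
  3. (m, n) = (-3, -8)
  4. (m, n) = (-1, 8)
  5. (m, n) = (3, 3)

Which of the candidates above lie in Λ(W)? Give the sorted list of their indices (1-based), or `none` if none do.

2, 3, 5

β' = (2−√8)/2 ≈ -0.41421.
[1] lift (-3,2): star map gives -3.82843; window check 0.3 ≤ -3.82843 < 1.9 is false → out
[2] lift (2,1): star map gives 1.58579; window check 0.3 ≤ 1.58579 < 1.9 is true → IN Λ
[3] lift (-3,-8): star map gives 0.31371; window check 0.3 ≤ 0.31371 < 1.9 is true → IN Λ
[4] lift (-1,8): star map gives -4.31371; window check 0.3 ≤ -4.31371 < 1.9 is false → out
[5] lift (3,3): star map gives 1.75736; window check 0.3 ≤ 1.75736 < 1.9 is true → IN Λ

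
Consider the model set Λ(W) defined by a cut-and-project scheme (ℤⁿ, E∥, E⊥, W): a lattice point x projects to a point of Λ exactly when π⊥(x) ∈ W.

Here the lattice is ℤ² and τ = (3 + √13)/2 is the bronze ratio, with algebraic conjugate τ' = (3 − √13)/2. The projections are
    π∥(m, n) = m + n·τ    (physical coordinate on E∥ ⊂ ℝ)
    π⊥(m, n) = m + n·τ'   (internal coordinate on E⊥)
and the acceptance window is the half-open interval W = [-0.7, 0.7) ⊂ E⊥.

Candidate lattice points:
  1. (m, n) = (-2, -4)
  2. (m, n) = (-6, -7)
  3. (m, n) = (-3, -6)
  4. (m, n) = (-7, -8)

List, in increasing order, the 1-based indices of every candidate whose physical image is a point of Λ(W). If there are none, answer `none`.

Numerically τ ≈ 3.3028 and τ' = −1/τ ≈ -0.3028.
[1] lift (-2,-4): star map gives -0.7889; window check -0.7 ≤ -0.7889 < 0.7 is false → out
[2] lift (-6,-7): star map gives -3.8806; window check -0.7 ≤ -3.8806 < 0.7 is false → out
[3] lift (-3,-6): star map gives -1.1833; window check -0.7 ≤ -1.1833 < 0.7 is false → out
[4] lift (-7,-8): star map gives -4.5778; window check -0.7 ≤ -4.5778 < 0.7 is false → out

none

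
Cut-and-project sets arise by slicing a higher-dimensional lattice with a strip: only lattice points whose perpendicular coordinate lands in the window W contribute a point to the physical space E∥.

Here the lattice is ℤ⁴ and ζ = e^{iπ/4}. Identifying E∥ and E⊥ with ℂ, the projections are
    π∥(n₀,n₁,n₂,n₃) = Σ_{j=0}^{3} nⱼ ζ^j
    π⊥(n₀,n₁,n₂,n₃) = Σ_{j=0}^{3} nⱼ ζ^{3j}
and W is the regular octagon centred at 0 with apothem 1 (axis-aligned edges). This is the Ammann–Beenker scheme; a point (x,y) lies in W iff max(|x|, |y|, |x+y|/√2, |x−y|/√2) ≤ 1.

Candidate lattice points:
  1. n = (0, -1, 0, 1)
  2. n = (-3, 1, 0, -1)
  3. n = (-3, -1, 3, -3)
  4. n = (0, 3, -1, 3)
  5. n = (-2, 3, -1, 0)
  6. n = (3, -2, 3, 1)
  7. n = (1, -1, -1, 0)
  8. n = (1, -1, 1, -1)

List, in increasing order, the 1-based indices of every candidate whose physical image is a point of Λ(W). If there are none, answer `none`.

π⊥(n) = n₀ + n₁ζ³ + n₂ζ⁶ + n₃ζ⁹ where ζ = e^{iπ/4}.
candidate 1: n = (0, -1, 0, 1) → π⊥ ≈ (+1.414214, +0.000000); max(|x|,|y|,|x±y|/√2) = 1.414214 > 1 ⇒ ∉ W
candidate 2: n = (-3, 1, 0, -1) → π⊥ ≈ (-4.414214, +0.000000); max(|x|,|y|,|x±y|/√2) = 4.414214 > 1 ⇒ ∉ W
candidate 3: n = (-3, -1, 3, -3) → π⊥ ≈ (-4.414214, -5.828427); max(|x|,|y|,|x±y|/√2) = 7.242641 > 1 ⇒ ∉ W
candidate 4: n = (0, 3, -1, 3) → π⊥ ≈ (+0.000000, +5.242641); max(|x|,|y|,|x±y|/√2) = 5.242641 > 1 ⇒ ∉ W
candidate 5: n = (-2, 3, -1, 0) → π⊥ ≈ (-4.121320, +3.121320); max(|x|,|y|,|x±y|/√2) = 5.121320 > 1 ⇒ ∉ W
candidate 6: n = (3, -2, 3, 1) → π⊥ ≈ (+5.121320, -3.707107); max(|x|,|y|,|x±y|/√2) = 6.242641 > 1 ⇒ ∉ W
candidate 7: n = (1, -1, -1, 0) → π⊥ ≈ (+1.707107, +0.292893); max(|x|,|y|,|x±y|/√2) = 1.707107 > 1 ⇒ ∉ W
candidate 8: n = (1, -1, 1, -1) → π⊥ ≈ (+1.000000, -2.414214); max(|x|,|y|,|x±y|/√2) = 2.414214 > 1 ⇒ ∉ W

none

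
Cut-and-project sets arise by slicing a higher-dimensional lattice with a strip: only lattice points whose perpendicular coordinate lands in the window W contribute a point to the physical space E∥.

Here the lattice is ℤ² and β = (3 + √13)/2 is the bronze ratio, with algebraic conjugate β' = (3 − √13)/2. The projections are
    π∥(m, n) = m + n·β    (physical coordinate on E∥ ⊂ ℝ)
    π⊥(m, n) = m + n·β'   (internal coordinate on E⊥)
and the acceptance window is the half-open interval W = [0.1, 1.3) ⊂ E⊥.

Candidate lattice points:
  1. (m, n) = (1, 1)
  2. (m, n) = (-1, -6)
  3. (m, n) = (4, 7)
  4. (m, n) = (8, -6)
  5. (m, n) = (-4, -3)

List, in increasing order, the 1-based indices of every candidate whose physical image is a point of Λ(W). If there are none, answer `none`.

Compute β' = (3−√13)/2 = -0.302776, so π⊥(m,n) = m -0.302776·n.
#1 (1,1): internal coord 1 + (1)·β' = +0.697224; +0.697224 ∈ [0.1, 1.3) → IN Λ
#2 (-1,-6): internal coord -1 + (-6)·β' = +0.816654; +0.816654 ∈ [0.1, 1.3) → IN Λ
#3 (4,7): internal coord 4 + (7)·β' = +1.880571; +1.880571 ∉ [0.1, 1.3) → out
#4 (8,-6): internal coord 8 + (-6)·β' = +9.816654; +9.816654 ∉ [0.1, 1.3) → out
#5 (-4,-3): internal coord -4 + (-3)·β' = -3.091673; -3.091673 ∉ [0.1, 1.3) → out

1, 2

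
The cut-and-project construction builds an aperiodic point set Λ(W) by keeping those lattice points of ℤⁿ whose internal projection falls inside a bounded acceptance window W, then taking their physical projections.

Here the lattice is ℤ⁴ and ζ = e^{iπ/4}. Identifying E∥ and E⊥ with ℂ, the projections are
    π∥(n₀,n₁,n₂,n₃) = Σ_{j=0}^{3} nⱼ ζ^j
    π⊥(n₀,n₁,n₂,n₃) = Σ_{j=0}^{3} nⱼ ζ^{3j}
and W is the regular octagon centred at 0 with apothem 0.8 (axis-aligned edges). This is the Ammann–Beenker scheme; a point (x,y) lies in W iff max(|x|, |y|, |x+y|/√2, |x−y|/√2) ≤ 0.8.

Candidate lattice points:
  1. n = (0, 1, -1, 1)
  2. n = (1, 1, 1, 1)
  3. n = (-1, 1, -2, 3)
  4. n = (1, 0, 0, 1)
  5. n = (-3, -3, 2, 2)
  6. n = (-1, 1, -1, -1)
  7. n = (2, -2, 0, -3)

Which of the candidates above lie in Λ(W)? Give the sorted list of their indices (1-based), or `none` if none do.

none

Internal map: ζ^{3j} for j=0..3 gives (1,0), (−√2/2,√2/2), (0,−1), (√2/2,√2/2).
candidate 1: n = (0, 1, -1, 1) → π⊥ ≈ (+0.000000, +2.414214); max(|x|,|y|,|x±y|/√2) = 2.414214 > 0.8 ⇒ ∉ W
candidate 2: n = (1, 1, 1, 1) → π⊥ ≈ (+1.000000, +0.414214); max(|x|,|y|,|x±y|/√2) = 1.000000 > 0.8 ⇒ ∉ W
candidate 3: n = (-1, 1, -2, 3) → π⊥ ≈ (+0.414214, +4.828427); max(|x|,|y|,|x±y|/√2) = 4.828427 > 0.8 ⇒ ∉ W
candidate 4: n = (1, 0, 0, 1) → π⊥ ≈ (+1.707107, +0.707107); max(|x|,|y|,|x±y|/√2) = 1.707107 > 0.8 ⇒ ∉ W
candidate 5: n = (-3, -3, 2, 2) → π⊥ ≈ (+0.535534, -2.707107); max(|x|,|y|,|x±y|/√2) = 2.707107 > 0.8 ⇒ ∉ W
candidate 6: n = (-1, 1, -1, -1) → π⊥ ≈ (-2.414214, +1.000000); max(|x|,|y|,|x±y|/√2) = 2.414214 > 0.8 ⇒ ∉ W
candidate 7: n = (2, -2, 0, -3) → π⊥ ≈ (+1.292893, -3.535534); max(|x|,|y|,|x±y|/√2) = 3.535534 > 0.8 ⇒ ∉ W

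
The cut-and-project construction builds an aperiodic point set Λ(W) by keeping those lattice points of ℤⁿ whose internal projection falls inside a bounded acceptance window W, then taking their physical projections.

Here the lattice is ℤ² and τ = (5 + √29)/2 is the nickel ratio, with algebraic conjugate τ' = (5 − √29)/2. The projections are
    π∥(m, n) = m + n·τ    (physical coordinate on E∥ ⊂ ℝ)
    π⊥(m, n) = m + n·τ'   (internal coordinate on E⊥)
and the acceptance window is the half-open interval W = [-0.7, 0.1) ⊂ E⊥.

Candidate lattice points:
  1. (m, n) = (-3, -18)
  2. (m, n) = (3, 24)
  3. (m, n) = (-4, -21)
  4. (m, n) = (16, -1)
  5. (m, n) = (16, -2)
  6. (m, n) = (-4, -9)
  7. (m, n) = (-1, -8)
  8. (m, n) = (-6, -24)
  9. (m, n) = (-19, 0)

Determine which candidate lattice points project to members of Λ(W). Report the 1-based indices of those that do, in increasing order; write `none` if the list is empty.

3

Numerically τ ≈ 5.192582 and τ' = −1/τ ≈ -0.192582.
[1] lift (-3,-18): star map gives 0.466483; window check -0.7 ≤ 0.466483 < 0.1 is false → out
[2] lift (3,24): star map gives -1.621978; window check -0.7 ≤ -1.621978 < 0.1 is false → out
[3] lift (-4,-21): star map gives 0.044230; window check -0.7 ≤ 0.044230 < 0.1 is true → IN Λ
[4] lift (16,-1): star map gives 16.192582; window check -0.7 ≤ 16.192582 < 0.1 is false → out
[5] lift (16,-2): star map gives 16.385165; window check -0.7 ≤ 16.385165 < 0.1 is false → out
[6] lift (-4,-9): star map gives -2.266758; window check -0.7 ≤ -2.266758 < 0.1 is false → out
[7] lift (-1,-8): star map gives 0.540659; window check -0.7 ≤ 0.540659 < 0.1 is false → out
[8] lift (-6,-24): star map gives -1.378022; window check -0.7 ≤ -1.378022 < 0.1 is false → out
[9] lift (-19,0): star map gives -19.000000; window check -0.7 ≤ -19.000000 < 0.1 is false → out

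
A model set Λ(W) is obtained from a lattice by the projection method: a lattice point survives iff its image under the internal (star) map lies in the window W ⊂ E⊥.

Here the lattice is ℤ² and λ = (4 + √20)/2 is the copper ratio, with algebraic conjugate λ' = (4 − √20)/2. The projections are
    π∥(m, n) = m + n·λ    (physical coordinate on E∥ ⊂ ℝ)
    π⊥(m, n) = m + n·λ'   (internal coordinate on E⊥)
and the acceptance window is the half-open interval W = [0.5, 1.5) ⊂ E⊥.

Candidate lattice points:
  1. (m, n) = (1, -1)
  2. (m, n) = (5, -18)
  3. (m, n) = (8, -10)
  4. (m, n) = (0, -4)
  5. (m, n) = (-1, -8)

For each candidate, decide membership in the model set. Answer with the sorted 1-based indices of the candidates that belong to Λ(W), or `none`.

Compute λ' = (4−√20)/2 = -0.2361, so π⊥(m,n) = m -0.2361·n.
#1 (1,-1): internal coord 1 + (-1)·λ' = +1.2361; +1.2361 ∈ [0.5, 1.5) → IN Λ
#2 (5,-18): internal coord 5 + (-18)·λ' = +9.2492; +9.2492 ∉ [0.5, 1.5) → out
#3 (8,-10): internal coord 8 + (-10)·λ' = +10.3607; +10.3607 ∉ [0.5, 1.5) → out
#4 (0,-4): internal coord 0 + (-4)·λ' = +0.9443; +0.9443 ∈ [0.5, 1.5) → IN Λ
#5 (-1,-8): internal coord -1 + (-8)·λ' = +0.8885; +0.8885 ∈ [0.5, 1.5) → IN Λ

1, 4, 5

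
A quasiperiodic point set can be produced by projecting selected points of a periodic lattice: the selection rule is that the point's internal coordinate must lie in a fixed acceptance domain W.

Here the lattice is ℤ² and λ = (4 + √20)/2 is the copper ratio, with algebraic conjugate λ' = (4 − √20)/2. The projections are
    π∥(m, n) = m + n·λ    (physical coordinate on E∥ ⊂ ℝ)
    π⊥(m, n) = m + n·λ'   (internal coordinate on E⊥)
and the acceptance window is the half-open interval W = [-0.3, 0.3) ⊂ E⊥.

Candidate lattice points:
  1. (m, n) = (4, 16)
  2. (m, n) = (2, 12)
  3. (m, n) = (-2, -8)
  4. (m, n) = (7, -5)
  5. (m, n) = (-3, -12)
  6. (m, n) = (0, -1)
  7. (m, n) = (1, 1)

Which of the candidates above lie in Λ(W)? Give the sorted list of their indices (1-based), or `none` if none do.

Compute λ' = (4−√20)/2 = -0.2361, so π⊥(m,n) = m -0.2361·n.
candidate 1: (m,n)=(4,16) → π∥ = 4+16·λ ≈ 71.7771, π⊥ = 4+16·λ' ≈ 0.2229 ∈ [-0.3, 0.3) ⇒ IN Λ
candidate 2: (m,n)=(2,12) → π∥ = 2+12·λ ≈ 52.8328, π⊥ = 2+12·λ' ≈ -0.8328 ∉ [-0.3, 0.3) ⇒ out
candidate 3: (m,n)=(-2,-8) → π∥ = -2-8·λ ≈ -35.8885, π⊥ = -2-8·λ' ≈ -0.1115 ∈ [-0.3, 0.3) ⇒ IN Λ
candidate 4: (m,n)=(7,-5) → π∥ = 7-5·λ ≈ -14.1803, π⊥ = 7-5·λ' ≈ 8.1803 ∉ [-0.3, 0.3) ⇒ out
candidate 5: (m,n)=(-3,-12) → π∥ = -3-12·λ ≈ -53.8328, π⊥ = -3-12·λ' ≈ -0.1672 ∈ [-0.3, 0.3) ⇒ IN Λ
candidate 6: (m,n)=(0,-1) → π∥ = 0-1·λ ≈ -4.2361, π⊥ = 0-1·λ' ≈ 0.2361 ∈ [-0.3, 0.3) ⇒ IN Λ
candidate 7: (m,n)=(1,1) → π∥ = 1+1·λ ≈ 5.2361, π⊥ = 1+1·λ' ≈ 0.7639 ∉ [-0.3, 0.3) ⇒ out

1, 3, 5, 6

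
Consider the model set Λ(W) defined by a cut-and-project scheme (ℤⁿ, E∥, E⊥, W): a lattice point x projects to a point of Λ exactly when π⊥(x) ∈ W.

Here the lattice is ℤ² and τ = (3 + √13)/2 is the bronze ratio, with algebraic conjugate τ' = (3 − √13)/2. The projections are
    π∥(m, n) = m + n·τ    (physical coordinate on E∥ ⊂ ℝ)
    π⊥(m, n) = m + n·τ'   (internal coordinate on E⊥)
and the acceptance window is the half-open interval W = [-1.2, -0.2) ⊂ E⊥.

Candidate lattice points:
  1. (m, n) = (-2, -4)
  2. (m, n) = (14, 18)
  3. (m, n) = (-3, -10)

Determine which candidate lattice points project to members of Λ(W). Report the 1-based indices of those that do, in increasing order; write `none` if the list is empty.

τ' = (3−√13)/2 ≈ -0.302776.
#1 (-2,-4): internal coord -2 + (-4)·τ' = -0.788897; -0.788897 ∈ [-1.2, -0.2) → IN Λ
#2 (14,18): internal coord 14 + (18)·τ' = +8.550039; +8.550039 ∉ [-1.2, -0.2) → out
#3 (-3,-10): internal coord -3 + (-10)·τ' = +0.027756; +0.027756 ∉ [-1.2, -0.2) → out

1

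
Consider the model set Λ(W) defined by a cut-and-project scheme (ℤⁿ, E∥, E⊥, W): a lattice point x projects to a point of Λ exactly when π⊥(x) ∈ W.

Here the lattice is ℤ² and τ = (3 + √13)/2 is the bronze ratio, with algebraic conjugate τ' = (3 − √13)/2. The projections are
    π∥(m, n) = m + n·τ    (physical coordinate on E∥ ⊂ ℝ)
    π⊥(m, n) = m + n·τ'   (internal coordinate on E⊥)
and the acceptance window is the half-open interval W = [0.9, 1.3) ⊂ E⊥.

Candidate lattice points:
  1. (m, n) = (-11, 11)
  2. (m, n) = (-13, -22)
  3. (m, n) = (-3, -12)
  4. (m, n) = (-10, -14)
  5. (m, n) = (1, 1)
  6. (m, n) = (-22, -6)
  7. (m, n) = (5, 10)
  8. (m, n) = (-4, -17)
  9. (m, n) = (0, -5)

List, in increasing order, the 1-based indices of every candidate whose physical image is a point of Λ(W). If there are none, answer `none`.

8

τ' = (3−√13)/2 ≈ -0.30278.
candidate 1: (m,n)=(-11,11) → π∥ = -11+11·τ ≈ 25.33053, π⊥ = -11+11·τ' ≈ -14.33053 ∉ [0.9, 1.3) ⇒ out
candidate 2: (m,n)=(-13,-22) → π∥ = -13-22·τ ≈ -85.66106, π⊥ = -13-22·τ' ≈ -6.33894 ∉ [0.9, 1.3) ⇒ out
candidate 3: (m,n)=(-3,-12) → π∥ = -3-12·τ ≈ -42.63331, π⊥ = -3-12·τ' ≈ 0.63331 ∉ [0.9, 1.3) ⇒ out
candidate 4: (m,n)=(-10,-14) → π∥ = -10-14·τ ≈ -56.23886, π⊥ = -10-14·τ' ≈ -5.76114 ∉ [0.9, 1.3) ⇒ out
candidate 5: (m,n)=(1,1) → π∥ = 1+1·τ ≈ 4.30278, π⊥ = 1+1·τ' ≈ 0.69722 ∉ [0.9, 1.3) ⇒ out
candidate 6: (m,n)=(-22,-6) → π∥ = -22-6·τ ≈ -41.81665, π⊥ = -22-6·τ' ≈ -20.18335 ∉ [0.9, 1.3) ⇒ out
candidate 7: (m,n)=(5,10) → π∥ = 5+10·τ ≈ 38.02776, π⊥ = 5+10·τ' ≈ 1.97224 ∉ [0.9, 1.3) ⇒ out
candidate 8: (m,n)=(-4,-17) → π∥ = -4-17·τ ≈ -60.14719, π⊥ = -4-17·τ' ≈ 1.14719 ∈ [0.9, 1.3) ⇒ IN Λ
candidate 9: (m,n)=(0,-5) → π∥ = 0-5·τ ≈ -16.51388, π⊥ = 0-5·τ' ≈ 1.51388 ∉ [0.9, 1.3) ⇒ out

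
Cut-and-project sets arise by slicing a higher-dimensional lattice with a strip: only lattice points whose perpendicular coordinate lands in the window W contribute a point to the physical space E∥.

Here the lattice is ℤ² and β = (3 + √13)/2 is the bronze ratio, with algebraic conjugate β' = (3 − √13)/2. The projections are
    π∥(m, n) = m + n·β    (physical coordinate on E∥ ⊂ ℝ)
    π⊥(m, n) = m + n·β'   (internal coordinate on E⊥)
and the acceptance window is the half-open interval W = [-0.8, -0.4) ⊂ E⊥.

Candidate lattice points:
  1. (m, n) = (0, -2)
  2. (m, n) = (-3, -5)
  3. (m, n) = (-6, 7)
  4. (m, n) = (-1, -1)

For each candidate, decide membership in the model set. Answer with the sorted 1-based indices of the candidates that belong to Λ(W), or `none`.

β' = (3−√13)/2 ≈ -0.302776.
[1] lift (0,-2): star map gives 0.605551; window check -0.8 ≤ 0.605551 < -0.4 is false → out
[2] lift (-3,-5): star map gives -1.486122; window check -0.8 ≤ -1.486122 < -0.4 is false → out
[3] lift (-6,7): star map gives -8.119429; window check -0.8 ≤ -8.119429 < -0.4 is false → out
[4] lift (-1,-1): star map gives -0.697224; window check -0.8 ≤ -0.697224 < -0.4 is true → IN Λ

4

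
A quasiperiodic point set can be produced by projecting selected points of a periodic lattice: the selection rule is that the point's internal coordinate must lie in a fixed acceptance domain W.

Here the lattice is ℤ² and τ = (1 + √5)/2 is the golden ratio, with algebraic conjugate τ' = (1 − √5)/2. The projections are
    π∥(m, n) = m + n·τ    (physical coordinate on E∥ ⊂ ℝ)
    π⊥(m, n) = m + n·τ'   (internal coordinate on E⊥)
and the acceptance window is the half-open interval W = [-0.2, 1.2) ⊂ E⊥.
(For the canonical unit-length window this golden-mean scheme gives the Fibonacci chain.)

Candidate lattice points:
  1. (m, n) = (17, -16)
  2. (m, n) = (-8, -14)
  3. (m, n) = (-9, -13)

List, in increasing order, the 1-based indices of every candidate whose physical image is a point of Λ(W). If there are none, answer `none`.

τ' = (1−√5)/2 ≈ -0.6180.
#1 (17,-16): internal coord 17 + (-16)·τ' = +26.8885; +26.8885 ∉ [-0.2, 1.2) → out
#2 (-8,-14): internal coord -8 + (-14)·τ' = +0.6525; +0.6525 ∈ [-0.2, 1.2) → IN Λ
#3 (-9,-13): internal coord -9 + (-13)·τ' = -0.9656; -0.9656 ∉ [-0.2, 1.2) → out

2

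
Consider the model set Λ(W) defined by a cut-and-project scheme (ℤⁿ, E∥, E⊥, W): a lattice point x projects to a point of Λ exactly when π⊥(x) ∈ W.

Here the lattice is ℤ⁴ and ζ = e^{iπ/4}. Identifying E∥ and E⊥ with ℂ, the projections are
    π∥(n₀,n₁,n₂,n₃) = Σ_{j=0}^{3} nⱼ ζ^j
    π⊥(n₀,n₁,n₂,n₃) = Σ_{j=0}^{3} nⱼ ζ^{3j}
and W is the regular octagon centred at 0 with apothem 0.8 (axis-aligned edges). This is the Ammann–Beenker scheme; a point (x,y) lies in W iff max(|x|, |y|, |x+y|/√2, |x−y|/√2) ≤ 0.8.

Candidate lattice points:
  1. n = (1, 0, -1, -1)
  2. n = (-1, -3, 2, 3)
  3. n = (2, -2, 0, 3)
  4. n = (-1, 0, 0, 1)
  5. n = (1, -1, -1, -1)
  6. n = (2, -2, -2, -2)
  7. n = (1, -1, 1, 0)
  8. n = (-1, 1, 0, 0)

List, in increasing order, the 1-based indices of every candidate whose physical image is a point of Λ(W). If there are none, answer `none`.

π⊥(n) = n₀ + n₁ζ³ + n₂ζ⁶ + n₃ζ⁹ where ζ = e^{iπ/4}.
candidate 1: n = (1, 0, -1, -1) → π⊥ ≈ (+0.292893, +0.292893); max(|x|,|y|,|x±y|/√2) = 0.414214 ≤ 0.8 ⇒ ∈ W
candidate 2: n = (-1, -3, 2, 3) → π⊥ ≈ (+3.242641, -2.000000); max(|x|,|y|,|x±y|/√2) = 3.707107 > 0.8 ⇒ ∉ W
candidate 3: n = (2, -2, 0, 3) → π⊥ ≈ (+5.535534, +0.707107); max(|x|,|y|,|x±y|/√2) = 5.535534 > 0.8 ⇒ ∉ W
candidate 4: n = (-1, 0, 0, 1) → π⊥ ≈ (-0.292893, +0.707107); max(|x|,|y|,|x±y|/√2) = 0.707107 ≤ 0.8 ⇒ ∈ W
candidate 5: n = (1, -1, -1, -1) → π⊥ ≈ (+1.000000, -0.414214); max(|x|,|y|,|x±y|/√2) = 1.000000 > 0.8 ⇒ ∉ W
candidate 6: n = (2, -2, -2, -2) → π⊥ ≈ (+2.000000, -0.828427); max(|x|,|y|,|x±y|/√2) = 2.000000 > 0.8 ⇒ ∉ W
candidate 7: n = (1, -1, 1, 0) → π⊥ ≈ (+1.707107, -1.707107); max(|x|,|y|,|x±y|/√2) = 2.414214 > 0.8 ⇒ ∉ W
candidate 8: n = (-1, 1, 0, 0) → π⊥ ≈ (-1.707107, +0.707107); max(|x|,|y|,|x±y|/√2) = 1.707107 > 0.8 ⇒ ∉ W

1, 4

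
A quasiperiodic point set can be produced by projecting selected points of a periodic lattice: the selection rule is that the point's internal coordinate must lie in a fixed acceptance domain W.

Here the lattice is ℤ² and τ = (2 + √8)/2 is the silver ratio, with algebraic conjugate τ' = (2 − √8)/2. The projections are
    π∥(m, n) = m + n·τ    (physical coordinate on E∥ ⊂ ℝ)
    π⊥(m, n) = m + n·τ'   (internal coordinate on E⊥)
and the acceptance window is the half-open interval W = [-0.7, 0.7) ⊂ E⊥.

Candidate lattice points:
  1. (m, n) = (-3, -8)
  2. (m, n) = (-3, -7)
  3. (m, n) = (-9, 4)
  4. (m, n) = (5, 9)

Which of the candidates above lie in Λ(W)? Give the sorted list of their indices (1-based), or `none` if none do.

1, 2

Numerically τ ≈ 2.41421 and τ' = −1/τ ≈ -0.41421.
candidate 1: (m,n)=(-3,-8) → π∥ = -3-8·τ ≈ -22.31371, π⊥ = -3-8·τ' ≈ 0.31371 ∈ [-0.7, 0.7) ⇒ IN Λ
candidate 2: (m,n)=(-3,-7) → π∥ = -3-7·τ ≈ -19.89949, π⊥ = -3-7·τ' ≈ -0.10051 ∈ [-0.7, 0.7) ⇒ IN Λ
candidate 3: (m,n)=(-9,4) → π∥ = -9+4·τ ≈ 0.65685, π⊥ = -9+4·τ' ≈ -10.65685 ∉ [-0.7, 0.7) ⇒ out
candidate 4: (m,n)=(5,9) → π∥ = 5+9·τ ≈ 26.72792, π⊥ = 5+9·τ' ≈ 1.27208 ∉ [-0.7, 0.7) ⇒ out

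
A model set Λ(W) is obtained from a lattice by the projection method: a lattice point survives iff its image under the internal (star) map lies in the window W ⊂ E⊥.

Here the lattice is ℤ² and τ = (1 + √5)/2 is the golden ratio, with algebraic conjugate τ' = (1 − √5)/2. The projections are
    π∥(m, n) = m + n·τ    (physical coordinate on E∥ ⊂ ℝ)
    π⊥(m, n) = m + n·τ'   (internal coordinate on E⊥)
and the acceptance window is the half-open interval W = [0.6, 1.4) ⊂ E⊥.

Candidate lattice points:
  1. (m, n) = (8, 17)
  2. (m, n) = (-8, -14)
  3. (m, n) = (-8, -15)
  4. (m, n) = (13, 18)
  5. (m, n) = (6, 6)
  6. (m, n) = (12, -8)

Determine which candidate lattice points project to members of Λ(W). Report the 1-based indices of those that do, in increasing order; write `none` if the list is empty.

Numerically τ ≈ 1.618034 and τ' = −1/τ ≈ -0.618034.
#1 (8,17): internal coord 8 + (17)·τ' = -2.506578; -2.506578 ∉ [0.6, 1.4) → out
#2 (-8,-14): internal coord -8 + (-14)·τ' = +0.652476; +0.652476 ∈ [0.6, 1.4) → IN Λ
#3 (-8,-15): internal coord -8 + (-15)·τ' = +1.270510; +1.270510 ∈ [0.6, 1.4) → IN Λ
#4 (13,18): internal coord 13 + (18)·τ' = +1.875388; +1.875388 ∉ [0.6, 1.4) → out
#5 (6,6): internal coord 6 + (6)·τ' = +2.291796; +2.291796 ∉ [0.6, 1.4) → out
#6 (12,-8): internal coord 12 + (-8)·τ' = +16.944272; +16.944272 ∉ [0.6, 1.4) → out

2, 3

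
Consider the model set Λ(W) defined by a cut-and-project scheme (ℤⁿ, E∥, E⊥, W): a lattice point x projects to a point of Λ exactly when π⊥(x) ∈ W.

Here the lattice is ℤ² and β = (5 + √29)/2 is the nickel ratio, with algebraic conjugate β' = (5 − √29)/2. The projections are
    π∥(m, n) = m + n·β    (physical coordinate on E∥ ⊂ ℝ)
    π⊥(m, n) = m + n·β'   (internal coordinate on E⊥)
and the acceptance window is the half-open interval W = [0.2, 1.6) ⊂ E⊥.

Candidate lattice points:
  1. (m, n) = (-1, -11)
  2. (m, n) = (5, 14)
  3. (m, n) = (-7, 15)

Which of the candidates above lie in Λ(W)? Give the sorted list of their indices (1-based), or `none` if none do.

1

β' = (5−√29)/2 ≈ -0.192582.
#1 (-1,-11): internal coord -1 + (-11)·β' = +1.118406; +1.118406 ∈ [0.2, 1.6) → IN Λ
#2 (5,14): internal coord 5 + (14)·β' = +2.303846; +2.303846 ∉ [0.2, 1.6) → out
#3 (-7,15): internal coord -7 + (15)·β' = -9.888736; -9.888736 ∉ [0.2, 1.6) → out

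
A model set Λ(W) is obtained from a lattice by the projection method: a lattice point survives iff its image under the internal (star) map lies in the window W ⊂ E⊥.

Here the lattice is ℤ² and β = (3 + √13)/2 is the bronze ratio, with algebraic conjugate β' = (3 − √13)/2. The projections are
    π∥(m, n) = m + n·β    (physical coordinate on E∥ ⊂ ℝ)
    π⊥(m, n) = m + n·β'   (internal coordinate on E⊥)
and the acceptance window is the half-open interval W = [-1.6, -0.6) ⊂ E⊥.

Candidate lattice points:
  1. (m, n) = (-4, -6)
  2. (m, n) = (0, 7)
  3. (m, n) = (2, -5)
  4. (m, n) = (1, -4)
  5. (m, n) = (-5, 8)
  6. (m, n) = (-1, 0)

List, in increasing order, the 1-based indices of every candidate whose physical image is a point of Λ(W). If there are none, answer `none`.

Numerically β ≈ 3.302776 and β' = −1/β ≈ -0.302776.
candidate 1: (m,n)=(-4,-6) → π∥ = -4-6·β ≈ -23.816654, π⊥ = -4-6·β' ≈ -2.183346 ∉ [-1.6, -0.6) ⇒ out
candidate 2: (m,n)=(0,7) → π∥ = 0+7·β ≈ 23.119429, π⊥ = 0+7·β' ≈ -2.119429 ∉ [-1.6, -0.6) ⇒ out
candidate 3: (m,n)=(2,-5) → π∥ = 2-5·β ≈ -14.513878, π⊥ = 2-5·β' ≈ 3.513878 ∉ [-1.6, -0.6) ⇒ out
candidate 4: (m,n)=(1,-4) → π∥ = 1-4·β ≈ -12.211103, π⊥ = 1-4·β' ≈ 2.211103 ∉ [-1.6, -0.6) ⇒ out
candidate 5: (m,n)=(-5,8) → π∥ = -5+8·β ≈ 21.422205, π⊥ = -5+8·β' ≈ -7.422205 ∉ [-1.6, -0.6) ⇒ out
candidate 6: (m,n)=(-1,0) → π∥ = -1+0·β ≈ -1.000000, π⊥ = -1+0·β' ≈ -1.000000 ∈ [-1.6, -0.6) ⇒ IN Λ

6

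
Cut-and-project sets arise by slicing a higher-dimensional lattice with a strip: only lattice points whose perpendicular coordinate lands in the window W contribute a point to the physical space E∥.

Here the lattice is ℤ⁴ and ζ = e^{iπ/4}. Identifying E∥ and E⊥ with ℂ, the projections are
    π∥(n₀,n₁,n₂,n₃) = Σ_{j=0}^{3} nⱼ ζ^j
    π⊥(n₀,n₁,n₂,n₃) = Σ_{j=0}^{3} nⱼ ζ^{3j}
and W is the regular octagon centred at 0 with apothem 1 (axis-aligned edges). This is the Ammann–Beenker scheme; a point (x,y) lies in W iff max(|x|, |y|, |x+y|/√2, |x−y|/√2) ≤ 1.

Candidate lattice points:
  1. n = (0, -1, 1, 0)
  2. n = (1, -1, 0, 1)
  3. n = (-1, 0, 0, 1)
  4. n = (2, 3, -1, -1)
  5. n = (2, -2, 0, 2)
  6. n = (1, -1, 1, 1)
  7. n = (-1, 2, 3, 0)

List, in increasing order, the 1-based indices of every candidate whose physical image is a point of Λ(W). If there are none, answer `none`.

3

π⊥(n) = n₀ + n₁ζ³ + n₂ζ⁶ + n₃ζ⁹ where ζ = e^{iπ/4}.
candidate 1: n = (0, -1, 1, 0) → π⊥ ≈ (+0.70711, -1.70711); max(|x|,|y|,|x±y|/√2) = 1.70711 > 1 ⇒ ∉ W
candidate 2: n = (1, -1, 0, 1) → π⊥ ≈ (+2.41421, +0.00000); max(|x|,|y|,|x±y|/√2) = 2.41421 > 1 ⇒ ∉ W
candidate 3: n = (-1, 0, 0, 1) → π⊥ ≈ (-0.29289, +0.70711); max(|x|,|y|,|x±y|/√2) = 0.70711 ≤ 1 ⇒ ∈ W
candidate 4: n = (2, 3, -1, -1) → π⊥ ≈ (-0.82843, +2.41421); max(|x|,|y|,|x±y|/√2) = 2.41421 > 1 ⇒ ∉ W
candidate 5: n = (2, -2, 0, 2) → π⊥ ≈ (+4.82843, +0.00000); max(|x|,|y|,|x±y|/√2) = 4.82843 > 1 ⇒ ∉ W
candidate 6: n = (1, -1, 1, 1) → π⊥ ≈ (+2.41421, -1.00000); max(|x|,|y|,|x±y|/√2) = 2.41421 > 1 ⇒ ∉ W
candidate 7: n = (-1, 2, 3, 0) → π⊥ ≈ (-2.41421, -1.58579); max(|x|,|y|,|x±y|/√2) = 2.82843 > 1 ⇒ ∉ W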